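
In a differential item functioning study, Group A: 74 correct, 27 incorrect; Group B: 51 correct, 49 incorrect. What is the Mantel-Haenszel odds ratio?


Odds_A = 74/27 = 2.7407
Odds_B = 51/49 = 1.0408
OR = Odds_A / Odds_B = 2.7407 / 1.0408
Exactly, OR = (74 * 49) / (27 * 51) = 3626 / 1377
OR = 2.6333

2.6333


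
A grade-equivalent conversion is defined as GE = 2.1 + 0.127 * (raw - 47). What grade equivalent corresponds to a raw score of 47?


raw - median = 47 - 47 = 0
slope * diff = 0.127 * 0 = 0.0
GE = 2.1 + 0.0
GE = 2.1

2.1


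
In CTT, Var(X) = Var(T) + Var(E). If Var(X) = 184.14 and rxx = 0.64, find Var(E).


var_true = rxx * var_obs = 0.64 * 184.14 = 117.8496
var_error = var_obs - var_true
var_error = 184.14 - 117.8496
var_error = 66.2904

66.2904


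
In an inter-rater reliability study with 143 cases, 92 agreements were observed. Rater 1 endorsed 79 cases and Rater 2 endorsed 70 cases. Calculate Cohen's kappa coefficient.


P_o = 92/143 = 0.643357
P_e = (79*70 + 64*73) / 20449 = 0.4989
kappa = (P_o - P_e) / (1 - P_e)
kappa = (0.643357 - 0.4989) / (1 - 0.4989)
kappa = 0.2883

0.2883


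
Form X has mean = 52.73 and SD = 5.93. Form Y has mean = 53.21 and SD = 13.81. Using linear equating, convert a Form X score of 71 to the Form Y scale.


slope = SD_Y / SD_X = 13.81 / 5.93 ~ 2.3288
intercept = mean_Y - slope * mean_X = 53.21 - (13.81 / 5.93) * 52.73 ~ -69.5895
Y = slope * X + intercept. To avoid rounding drift from the rounded slope/intercept, evaluate the equivalent form Y = mean_Y + SD_Y * (X - mean_X) / SD_X at full precision:
Y = 53.21 + 13.81 * (71 - 52.73) / 5.93
Y = 53.21 + 13.81 * 18.27 / 5.93
Y = 53.21 + 252.3087 / 5.93
Y = 53.21 + 42.5478
Y = 95.7578

95.7578


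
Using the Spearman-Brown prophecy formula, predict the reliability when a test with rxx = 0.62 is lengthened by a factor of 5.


r_new = (n * rxx) / (1 + (n-1) * rxx)
r_new = (5 * 0.62) / (1 + 4 * 0.62)
r_new = 3.1 / 3.48
r_new = 0.8908

0.8908


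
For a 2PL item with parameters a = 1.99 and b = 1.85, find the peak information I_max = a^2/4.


For 2PL, max info at theta = b = 1.85
I_max = a^2 / 4 = 1.99^2 / 4
= 3.9601 / 4
I_max = 0.99

0.99


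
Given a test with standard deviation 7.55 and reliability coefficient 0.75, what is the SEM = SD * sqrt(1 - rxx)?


SEM = SD * sqrt(1 - rxx)
SEM = 7.55 * sqrt(1 - 0.75)
SEM = 7.55 * sqrt(0.25) = 7.55 * 0.5
SEM = 3.775

3.775


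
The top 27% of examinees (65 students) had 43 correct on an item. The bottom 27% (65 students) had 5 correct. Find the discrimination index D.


p_upper = 43/65 = 0.6615
p_lower = 5/65 = 0.0769
D = 0.6615 - 0.0769 = 0.5846

0.5846


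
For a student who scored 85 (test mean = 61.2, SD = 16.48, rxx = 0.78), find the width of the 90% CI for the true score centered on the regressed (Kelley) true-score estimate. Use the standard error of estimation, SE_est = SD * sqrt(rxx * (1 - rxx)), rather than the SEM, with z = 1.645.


True score estimate = 0.78*85 + 0.22*61.2 = 79.764
SE_est = SD * sqrt(rxx * (1 - rxx)) = 16.48 * sqrt(0.78 * 0.22) = 16.48 * sqrt(0.1716) = 6.826779
CI = T_est +/- z * SE_est, so width = 2 * z * SE_est = 2 * 1.645 * 6.826779
Width = 22.4601

22.4601


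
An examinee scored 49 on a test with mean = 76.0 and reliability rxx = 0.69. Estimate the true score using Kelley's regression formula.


T_est = rxx * X + (1 - rxx) * mean
T_est = 0.69 * 49 + 0.31 * 76.0
T_est = 33.81 + 23.56
T_est = 57.37

57.37


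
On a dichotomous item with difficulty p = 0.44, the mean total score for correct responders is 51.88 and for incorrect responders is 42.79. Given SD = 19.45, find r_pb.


q = 1 - p = 0.56
rpb = ((M1 - M0) / SD) * sqrt(p * q)
rpb = ((51.88 - 42.79) / 19.45) * sqrt(0.44 * 0.56)
rpb = 0.232

0.232


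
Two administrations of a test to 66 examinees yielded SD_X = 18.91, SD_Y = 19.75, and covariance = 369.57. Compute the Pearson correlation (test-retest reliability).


r = cov(X,Y) / (SD_X * SD_Y)
r = 369.57 / (18.91 * 19.75)
r = 369.57 / 373.4725
r = 0.9896

0.9896


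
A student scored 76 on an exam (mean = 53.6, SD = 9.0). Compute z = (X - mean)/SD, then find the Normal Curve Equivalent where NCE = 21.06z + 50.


z = (X - mean) / SD = (76 - 53.6) / 9.0
z = 22.4 / 9.0
z = 2.4889
NCE = NCE = 21.06z + 50
Carry z at full precision (z = 22.4 / 9.0) into the conversion:
NCE = 21.06 * (22.4 / 9.0) + 50 = 471.744 / 9.0 + 50
NCE = 52.416 + 50
NCE = 102.416

102.416


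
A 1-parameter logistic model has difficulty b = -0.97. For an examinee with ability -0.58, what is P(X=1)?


theta - b = -0.58 - -0.97 = 0.39
exp(-(theta - b)) = exp(-0.39) = 0.6771
P = 1 / (1 + 0.6771)
P = 0.5963

0.5963


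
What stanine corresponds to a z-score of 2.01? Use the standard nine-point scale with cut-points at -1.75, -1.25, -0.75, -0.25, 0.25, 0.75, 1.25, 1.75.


Stanine boundaries: [-1.75, -1.25, -0.75, -0.25, 0.25, 0.75, 1.25, 1.75]
z = 2.01
Check each boundary:
  z >= -1.75 -> could be stanine 2
  z >= -1.25 -> could be stanine 3
  z >= -0.75 -> could be stanine 4
  z >= -0.25 -> could be stanine 5
  z >= 0.25 -> could be stanine 6
  z >= 0.75 -> could be stanine 7
  z >= 1.25 -> could be stanine 8
  z >= 1.75 -> could be stanine 9
Highest qualifying boundary gives stanine = 9

9


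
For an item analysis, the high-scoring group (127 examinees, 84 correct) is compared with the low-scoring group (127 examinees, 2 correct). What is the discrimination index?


p_upper = 84/127 = 0.6614
p_lower = 2/127 = 0.0157
D = 0.6614 - 0.0157 = 0.6457

0.6457


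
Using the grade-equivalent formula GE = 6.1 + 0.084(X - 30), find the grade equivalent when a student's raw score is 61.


raw - median = 61 - 30 = 31
slope * diff = 0.084 * 31 = 2.604
GE = 6.1 + 2.604
GE = 8.704

8.704


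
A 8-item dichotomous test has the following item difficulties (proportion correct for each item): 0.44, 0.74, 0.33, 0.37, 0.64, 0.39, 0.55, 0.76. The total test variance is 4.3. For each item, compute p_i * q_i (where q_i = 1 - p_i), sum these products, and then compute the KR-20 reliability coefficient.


For each item, compute p_i * q_i:
  Item 1: 0.44 * 0.56 = 0.2464
  Item 2: 0.74 * 0.26 = 0.1924
  Item 3: 0.33 * 0.67 = 0.2211
  Item 4: 0.37 * 0.63 = 0.2331
  Item 5: 0.64 * 0.36 = 0.2304
  Item 6: 0.39 * 0.61 = 0.2379
  Item 7: 0.55 * 0.45 = 0.2475
  Item 8: 0.76 * 0.24 = 0.1824
Sum(p_i * q_i) = 0.2464 + 0.1924 + 0.2211 + 0.2331 + 0.2304 + 0.2379 + 0.2475 + 0.1824 = 1.7912
KR-20 = (k/(k-1)) * (1 - Sum(p_i*q_i) / Var_total)
= (8/7) * (1 - 1.7912/4.3)
= 1.1429 * 0.5834
KR-20 = 0.6668

0.6668


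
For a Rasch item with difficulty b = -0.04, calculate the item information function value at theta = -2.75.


P = 1/(1+exp(-(-2.75--0.04))) = 0.0624
I = P*(1-P) = 0.0624 * 0.9376
I = 0.0585

0.0585


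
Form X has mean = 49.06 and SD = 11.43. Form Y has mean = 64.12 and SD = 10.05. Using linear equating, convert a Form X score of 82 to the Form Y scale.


slope = SD_Y / SD_X = 10.05 / 11.43 ~ 0.8793
intercept = mean_Y - slope * mean_X = 64.12 - (10.05 / 11.43) * 49.06 ~ 20.9833
Y = slope * X + intercept. To avoid rounding drift from the rounded slope/intercept, evaluate the equivalent form Y = mean_Y + SD_Y * (X - mean_X) / SD_X at full precision:
Y = 64.12 + 10.05 * (82 - 49.06) / 11.43
Y = 64.12 + 10.05 * 32.94 / 11.43
Y = 64.12 + 331.047 / 11.43
Y = 64.12 + 28.963
Y = 93.083

93.083


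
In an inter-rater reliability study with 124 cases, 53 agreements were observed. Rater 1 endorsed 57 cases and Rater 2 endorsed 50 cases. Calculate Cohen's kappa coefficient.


P_o = 53/124 = 0.427419
P_e = (57*50 + 67*74) / 15376 = 0.507804
kappa = (P_o - P_e) / (1 - P_e)
kappa = (0.427419 - 0.507804) / (1 - 0.507804)
kappa = -0.1633

-0.1633


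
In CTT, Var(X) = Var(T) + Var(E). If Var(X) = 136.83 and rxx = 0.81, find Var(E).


var_true = rxx * var_obs = 0.81 * 136.83 = 110.8323
var_error = var_obs - var_true
var_error = 136.83 - 110.8323
var_error = 25.9977

25.9977


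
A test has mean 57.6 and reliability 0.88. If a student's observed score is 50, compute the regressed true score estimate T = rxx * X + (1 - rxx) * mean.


T_est = rxx * X + (1 - rxx) * mean
T_est = 0.88 * 50 + 0.12 * 57.6
T_est = 44.0 + 6.912
T_est = 50.912

50.912


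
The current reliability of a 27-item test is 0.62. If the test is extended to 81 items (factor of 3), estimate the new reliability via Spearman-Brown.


r_new = (n * rxx) / (1 + (n-1) * rxx)
r_new = (3 * 0.62) / (1 + 2 * 0.62)
r_new = 1.86 / 2.24
r_new = 0.8304

0.8304


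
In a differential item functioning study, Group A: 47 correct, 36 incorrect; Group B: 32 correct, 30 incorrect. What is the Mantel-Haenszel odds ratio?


Odds_A = 47/36 = 1.3056
Odds_B = 32/30 = 1.0667
OR = Odds_A / Odds_B = 1.3056 / 1.0667
Exactly, OR = (47 * 30) / (36 * 32) = 1410 / 1152
OR = 1.224

1.224


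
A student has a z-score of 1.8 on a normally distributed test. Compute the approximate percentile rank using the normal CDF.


CDF(z) = 0.5 * (1 + erf(z/sqrt(2)))
erf(1.2728) = 0.9281
CDF = 0.9641
Percentile rank = 0.9641 * 100 = 96.41

96.41


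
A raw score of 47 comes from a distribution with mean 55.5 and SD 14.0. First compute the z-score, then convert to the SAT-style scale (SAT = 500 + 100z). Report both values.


z = (X - mean) / SD = (47 - 55.5) / 14.0
z = -8.5 / 14.0
z = -0.6071
SAT-scale = SAT = 500 + 100z
Carry z at full precision (z = -8.5 / 14.0) into the conversion:
SAT-scale = 500 + 100 * (-8.5 / 14.0) = 500 + -850 / 14.0
SAT-scale = 500 + -60.7143
SAT-scale = 439.2857

439.2857


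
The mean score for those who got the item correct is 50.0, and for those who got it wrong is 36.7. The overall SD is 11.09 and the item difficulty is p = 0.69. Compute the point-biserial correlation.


q = 1 - p = 0.31
rpb = ((M1 - M0) / SD) * sqrt(p * q)
rpb = ((50.0 - 36.7) / 11.09) * sqrt(0.69 * 0.31)
rpb = 0.5547

0.5547


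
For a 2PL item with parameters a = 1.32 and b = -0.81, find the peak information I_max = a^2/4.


For 2PL, max info at theta = b = -0.81
I_max = a^2 / 4 = 1.32^2 / 4
= 1.7424 / 4
I_max = 0.4356

0.4356


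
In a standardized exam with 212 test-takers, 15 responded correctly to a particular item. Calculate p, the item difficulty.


Item difficulty p = number correct / total examinees
p = 15 / 212
p = 0.0708

0.0708


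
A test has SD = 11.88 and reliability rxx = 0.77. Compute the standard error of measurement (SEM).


SEM = SD * sqrt(1 - rxx)
SEM = 11.88 * sqrt(1 - 0.77)
SEM = 11.88 * sqrt(0.23) = 11.88 * 0.479583
SEM = 5.6974

5.6974


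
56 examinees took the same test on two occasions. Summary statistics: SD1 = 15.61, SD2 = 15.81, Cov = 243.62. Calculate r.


r = cov(X,Y) / (SD_X * SD_Y)
r = 243.62 / (15.61 * 15.81)
r = 243.62 / 246.7941
r = 0.9871

0.9871


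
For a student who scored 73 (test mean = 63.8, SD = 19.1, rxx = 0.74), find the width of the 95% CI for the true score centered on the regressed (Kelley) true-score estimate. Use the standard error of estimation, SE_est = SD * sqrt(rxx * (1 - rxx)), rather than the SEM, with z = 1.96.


True score estimate = 0.74*73 + 0.26*63.8 = 70.608
SE_est = SD * sqrt(rxx * (1 - rxx)) = 19.1 * sqrt(0.74 * 0.26) = 19.1 * sqrt(0.1924) = 8.377914
CI = T_est +/- z * SE_est, so width = 2 * z * SE_est = 2 * 1.96 * 8.377914
Width = 32.8414

32.8414


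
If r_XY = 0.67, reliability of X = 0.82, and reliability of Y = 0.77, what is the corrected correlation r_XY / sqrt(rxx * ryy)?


r_corrected = rxy / sqrt(rxx * ryy)
= 0.67 / sqrt(0.82 * 0.77)
= 0.67 / sqrt(0.6314)
= 0.67 / 0.794607
r_corrected = 0.8432

0.8432


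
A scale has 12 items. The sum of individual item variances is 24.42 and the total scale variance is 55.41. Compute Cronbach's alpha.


alpha = (k/(k-1)) * (1 - sum(si^2)/s_total^2)
= (12/11) * (1 - 24.42/55.41)
alpha = 0.6101

0.6101


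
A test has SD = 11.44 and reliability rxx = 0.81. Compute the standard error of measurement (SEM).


SEM = SD * sqrt(1 - rxx)
SEM = 11.44 * sqrt(1 - 0.81)
SEM = 11.44 * sqrt(0.19) = 11.44 * 0.43589
SEM = 4.9866

4.9866


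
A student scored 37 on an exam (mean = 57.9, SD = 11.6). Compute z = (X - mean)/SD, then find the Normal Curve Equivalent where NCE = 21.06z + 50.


z = (X - mean) / SD = (37 - 57.9) / 11.6
z = -20.9 / 11.6
z = -1.8017
NCE = NCE = 21.06z + 50
Carry z at full precision (z = -20.9 / 11.6) into the conversion:
NCE = 21.06 * (-20.9 / 11.6) + 50 = -440.154 / 11.6 + 50
NCE = -37.9443 + 50
NCE = 12.0557

12.0557


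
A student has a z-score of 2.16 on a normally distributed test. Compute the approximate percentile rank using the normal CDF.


CDF(z) = 0.5 * (1 + erf(z/sqrt(2)))
erf(1.5274) = 0.9692
CDF = 0.9846
Percentile rank = 0.9846 * 100 = 98.46

98.46


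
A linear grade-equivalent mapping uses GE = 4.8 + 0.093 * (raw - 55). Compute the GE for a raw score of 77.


raw - median = 77 - 55 = 22
slope * diff = 0.093 * 22 = 2.046
GE = 4.8 + 2.046
GE = 6.846

6.846


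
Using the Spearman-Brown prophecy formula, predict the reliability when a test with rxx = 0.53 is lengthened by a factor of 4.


r_new = (n * rxx) / (1 + (n-1) * rxx)
r_new = (4 * 0.53) / (1 + 3 * 0.53)
r_new = 2.12 / 2.59
r_new = 0.8185

0.8185


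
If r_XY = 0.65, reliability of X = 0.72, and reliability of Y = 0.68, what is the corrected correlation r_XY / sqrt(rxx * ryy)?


r_corrected = rxy / sqrt(rxx * ryy)
= 0.65 / sqrt(0.72 * 0.68)
= 0.65 / sqrt(0.4896)
= 0.65 / 0.699714
r_corrected = 0.929

0.929


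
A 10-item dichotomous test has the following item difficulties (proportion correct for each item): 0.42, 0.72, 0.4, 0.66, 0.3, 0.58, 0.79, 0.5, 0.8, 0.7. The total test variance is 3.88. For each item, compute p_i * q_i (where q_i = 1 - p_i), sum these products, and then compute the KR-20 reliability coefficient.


For each item, compute p_i * q_i:
  Item 1: 0.42 * 0.58 = 0.2436
  Item 2: 0.72 * 0.28 = 0.2016
  Item 3: 0.4 * 0.6 = 0.24
  Item 4: 0.66 * 0.34 = 0.2244
  Item 5: 0.3 * 0.7 = 0.21
  Item 6: 0.58 * 0.42 = 0.2436
  Item 7: 0.79 * 0.21 = 0.1659
  Item 8: 0.5 * 0.5 = 0.25
  Item 9: 0.8 * 0.2 = 0.16
  Item 10: 0.7 * 0.3 = 0.21
Sum(p_i * q_i) = 0.2436 + 0.2016 + 0.24 + 0.2244 + 0.21 + 0.2436 + 0.1659 + 0.25 + 0.16 + 0.21 = 2.1491
KR-20 = (k/(k-1)) * (1 - Sum(p_i*q_i) / Var_total)
= (10/9) * (1 - 2.1491/3.88)
= 1.1111 * 0.4461
KR-20 = 0.4957

0.4957


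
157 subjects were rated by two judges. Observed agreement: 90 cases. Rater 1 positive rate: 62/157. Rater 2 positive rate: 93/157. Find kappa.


P_o = 90/157 = 0.573248
P_e = (62*93 + 95*64) / 24649 = 0.480587
kappa = (P_o - P_e) / (1 - P_e)
kappa = (0.573248 - 0.480587) / (1 - 0.480587)
kappa = 0.1784

0.1784


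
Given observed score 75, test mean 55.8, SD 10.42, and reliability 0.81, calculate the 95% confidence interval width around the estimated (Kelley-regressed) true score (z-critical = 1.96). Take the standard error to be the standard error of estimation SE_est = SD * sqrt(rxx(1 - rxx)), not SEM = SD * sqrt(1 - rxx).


True score estimate = 0.81*75 + 0.19*55.8 = 71.352
SE_est = SD * sqrt(rxx * (1 - rxx)) = 10.42 * sqrt(0.81 * 0.19) = 10.42 * sqrt(0.1539) = 4.087775
CI = T_est +/- z * SE_est, so width = 2 * z * SE_est = 2 * 1.96 * 4.087775
Width = 16.0241

16.0241


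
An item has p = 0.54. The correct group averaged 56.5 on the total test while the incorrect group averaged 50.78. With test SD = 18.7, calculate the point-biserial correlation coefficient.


q = 1 - p = 0.46
rpb = ((M1 - M0) / SD) * sqrt(p * q)
rpb = ((56.5 - 50.78) / 18.7) * sqrt(0.54 * 0.46)
rpb = 0.1525

0.1525


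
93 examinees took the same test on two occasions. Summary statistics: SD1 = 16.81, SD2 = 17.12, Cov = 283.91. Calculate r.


r = cov(X,Y) / (SD_X * SD_Y)
r = 283.91 / (16.81 * 17.12)
r = 283.91 / 287.7872
r = 0.9865

0.9865


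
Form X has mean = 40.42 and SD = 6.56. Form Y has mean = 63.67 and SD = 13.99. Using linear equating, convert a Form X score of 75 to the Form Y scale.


slope = SD_Y / SD_X = 13.99 / 6.56 ~ 2.1326
intercept = mean_Y - slope * mean_X = 63.67 - (13.99 / 6.56) * 40.42 ~ -22.5306
Y = slope * X + intercept. To avoid rounding drift from the rounded slope/intercept, evaluate the equivalent form Y = mean_Y + SD_Y * (X - mean_X) / SD_X at full precision:
Y = 63.67 + 13.99 * (75 - 40.42) / 6.56
Y = 63.67 + 13.99 * 34.58 / 6.56
Y = 63.67 + 483.7742 / 6.56
Y = 63.67 + 73.7461
Y = 137.4161

137.4161


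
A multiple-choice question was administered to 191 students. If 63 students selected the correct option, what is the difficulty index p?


Item difficulty p = number correct / total examinees
p = 63 / 191
p = 0.3298

0.3298


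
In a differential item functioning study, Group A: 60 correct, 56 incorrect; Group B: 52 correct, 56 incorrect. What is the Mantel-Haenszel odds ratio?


Odds_A = 60/56 = 1.0714
Odds_B = 52/56 = 0.9286
OR = Odds_A / Odds_B = 1.0714 / 0.9286
Exactly, OR = (60 * 56) / (56 * 52) = 3360 / 2912
OR = 1.1538

1.1538


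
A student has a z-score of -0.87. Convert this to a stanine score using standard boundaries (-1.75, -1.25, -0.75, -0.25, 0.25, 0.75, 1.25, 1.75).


Stanine boundaries: [-1.75, -1.25, -0.75, -0.25, 0.25, 0.75, 1.25, 1.75]
z = -0.87
Check each boundary:
  z >= -1.75 -> could be stanine 2
  z >= -1.25 -> could be stanine 3
  z < -0.75
  z < -0.25
  z < 0.25
  z < 0.75
  z < 1.25
  z < 1.75
Highest qualifying boundary gives stanine = 3

3


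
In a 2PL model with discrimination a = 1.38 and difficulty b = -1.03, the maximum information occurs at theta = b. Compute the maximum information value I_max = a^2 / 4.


For 2PL, max info at theta = b = -1.03
I_max = a^2 / 4 = 1.38^2 / 4
= 1.9044 / 4
I_max = 0.4761

0.4761


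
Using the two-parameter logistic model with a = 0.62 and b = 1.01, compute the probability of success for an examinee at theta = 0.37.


a*(theta - b) = 0.62 * (0.37 - 1.01) = -0.3968
exp(--0.3968) = 1.4871
P = 1 / (1 + 1.4871)
P = 0.4021

0.4021


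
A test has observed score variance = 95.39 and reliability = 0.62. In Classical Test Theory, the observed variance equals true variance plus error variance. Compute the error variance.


var_true = rxx * var_obs = 0.62 * 95.39 = 59.1418
var_error = var_obs - var_true
var_error = 95.39 - 59.1418
var_error = 36.2482

36.2482


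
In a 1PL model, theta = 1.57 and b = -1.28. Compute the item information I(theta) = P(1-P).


P = 1/(1+exp(-(1.57--1.28))) = 0.9453
I = P*(1-P) = 0.9453 * 0.0547
I = 0.0517

0.0517


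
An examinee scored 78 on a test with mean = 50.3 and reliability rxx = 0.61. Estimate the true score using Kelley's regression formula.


T_est = rxx * X + (1 - rxx) * mean
T_est = 0.61 * 78 + 0.39 * 50.3
T_est = 47.58 + 19.617
T_est = 67.197

67.197


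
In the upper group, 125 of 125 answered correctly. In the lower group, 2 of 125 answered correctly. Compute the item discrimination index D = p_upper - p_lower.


p_upper = 125/125 = 1.0
p_lower = 2/125 = 0.016
D = 1.0 - 0.016 = 0.984

0.984


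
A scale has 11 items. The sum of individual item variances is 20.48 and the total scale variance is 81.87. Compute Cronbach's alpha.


alpha = (k/(k-1)) * (1 - sum(si^2)/s_total^2)
= (11/10) * (1 - 20.48/81.87)
alpha = 0.8248

0.8248


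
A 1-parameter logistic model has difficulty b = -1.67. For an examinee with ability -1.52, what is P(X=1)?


theta - b = -1.52 - -1.67 = 0.15
exp(-(theta - b)) = exp(-0.15) = 0.8607
P = 1 / (1 + 0.8607)
P = 0.5374

0.5374


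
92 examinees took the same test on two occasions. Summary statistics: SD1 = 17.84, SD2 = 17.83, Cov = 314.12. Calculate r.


r = cov(X,Y) / (SD_X * SD_Y)
r = 314.12 / (17.84 * 17.83)
r = 314.12 / 318.0872
r = 0.9875

0.9875


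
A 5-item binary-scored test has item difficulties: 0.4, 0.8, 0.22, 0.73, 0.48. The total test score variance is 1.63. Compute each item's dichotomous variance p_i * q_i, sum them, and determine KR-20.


For each item, compute p_i * q_i:
  Item 1: 0.4 * 0.6 = 0.24
  Item 2: 0.8 * 0.2 = 0.16
  Item 3: 0.22 * 0.78 = 0.1716
  Item 4: 0.73 * 0.27 = 0.1971
  Item 5: 0.48 * 0.52 = 0.2496
Sum(p_i * q_i) = 0.24 + 0.16 + 0.1716 + 0.1971 + 0.2496 = 1.0183
KR-20 = (k/(k-1)) * (1 - Sum(p_i*q_i) / Var_total)
= (5/4) * (1 - 1.0183/1.63)
= 1.25 * 0.3753
KR-20 = 0.4691

0.4691


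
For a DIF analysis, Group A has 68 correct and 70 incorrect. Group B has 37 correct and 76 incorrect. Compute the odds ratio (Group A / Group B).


Odds_A = 68/70 = 0.9714
Odds_B = 37/76 = 0.4868
OR = Odds_A / Odds_B = 0.9714 / 0.4868
Exactly, OR = (68 * 76) / (70 * 37) = 5168 / 2590
OR = 1.9954

1.9954


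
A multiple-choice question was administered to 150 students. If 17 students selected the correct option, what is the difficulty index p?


Item difficulty p = number correct / total examinees
p = 17 / 150
p = 0.1133

0.1133


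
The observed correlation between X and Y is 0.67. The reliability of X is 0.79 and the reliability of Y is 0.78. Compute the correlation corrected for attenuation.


r_corrected = rxy / sqrt(rxx * ryy)
= 0.67 / sqrt(0.79 * 0.78)
= 0.67 / sqrt(0.6162)
= 0.67 / 0.784984
r_corrected = 0.8535

0.8535


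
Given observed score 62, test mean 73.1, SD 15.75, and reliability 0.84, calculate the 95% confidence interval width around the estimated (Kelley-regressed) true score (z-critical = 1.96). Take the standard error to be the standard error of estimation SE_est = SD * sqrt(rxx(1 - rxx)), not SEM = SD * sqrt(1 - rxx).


True score estimate = 0.84*62 + 0.16*73.1 = 63.776
SE_est = SD * sqrt(rxx * (1 - rxx)) = 15.75 * sqrt(0.84 * 0.16) = 15.75 * sqrt(0.1344) = 5.774045
CI = T_est +/- z * SE_est, so width = 2 * z * SE_est = 2 * 1.96 * 5.774045
Width = 22.6343

22.6343


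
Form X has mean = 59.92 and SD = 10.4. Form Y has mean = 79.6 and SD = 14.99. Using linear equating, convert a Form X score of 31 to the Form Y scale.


slope = SD_Y / SD_X = 14.99 / 10.4 ~ 1.4413
intercept = mean_Y - slope * mean_X = 79.6 - (14.99 / 10.4) * 59.92 ~ -6.7655
Y = slope * X + intercept. To avoid rounding drift from the rounded slope/intercept, evaluate the equivalent form Y = mean_Y + SD_Y * (X - mean_X) / SD_X at full precision:
Y = 79.6 + 14.99 * (31 - 59.92) / 10.4
Y = 79.6 - 14.99 * 28.92 / 10.4
Y = 79.6 - 433.5108 / 10.4
Y = 79.6 - 41.6837
Y = 37.9163

37.9163


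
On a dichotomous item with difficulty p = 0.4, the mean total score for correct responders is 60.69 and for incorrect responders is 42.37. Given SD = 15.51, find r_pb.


q = 1 - p = 0.6
rpb = ((M1 - M0) / SD) * sqrt(p * q)
rpb = ((60.69 - 42.37) / 15.51) * sqrt(0.4 * 0.6)
rpb = 0.5787

0.5787


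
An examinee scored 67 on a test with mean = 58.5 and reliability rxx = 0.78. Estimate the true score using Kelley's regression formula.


T_est = rxx * X + (1 - rxx) * mean
T_est = 0.78 * 67 + 0.22 * 58.5
T_est = 52.26 + 12.87
T_est = 65.13

65.13


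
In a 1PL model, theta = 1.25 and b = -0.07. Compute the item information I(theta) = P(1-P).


P = 1/(1+exp(-(1.25--0.07))) = 0.7892
I = P*(1-P) = 0.7892 * 0.2108
I = 0.1664

0.1664


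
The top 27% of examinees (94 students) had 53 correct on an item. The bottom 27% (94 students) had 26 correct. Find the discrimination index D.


p_upper = 53/94 = 0.5638
p_lower = 26/94 = 0.2766
D = 0.5638 - 0.2766 = 0.2872

0.2872


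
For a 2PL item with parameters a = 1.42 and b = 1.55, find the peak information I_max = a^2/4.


For 2PL, max info at theta = b = 1.55
I_max = a^2 / 4 = 1.42^2 / 4
= 2.0164 / 4
I_max = 0.5041

0.5041


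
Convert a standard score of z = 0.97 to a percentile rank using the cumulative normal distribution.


CDF(z) = 0.5 * (1 + erf(z/sqrt(2)))
erf(0.6859) = 0.668
CDF = 0.834
Percentile rank = 0.834 * 100 = 83.4

83.4


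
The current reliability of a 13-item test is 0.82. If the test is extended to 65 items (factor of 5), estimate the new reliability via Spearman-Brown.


r_new = (n * rxx) / (1 + (n-1) * rxx)
r_new = (5 * 0.82) / (1 + 4 * 0.82)
r_new = 4.1 / 4.28
r_new = 0.9579

0.9579


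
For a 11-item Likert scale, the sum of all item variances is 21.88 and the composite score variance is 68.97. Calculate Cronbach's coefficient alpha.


alpha = (k/(k-1)) * (1 - sum(si^2)/s_total^2)
= (11/10) * (1 - 21.88/68.97)
alpha = 0.751

0.751


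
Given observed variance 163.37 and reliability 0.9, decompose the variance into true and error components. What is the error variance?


var_true = rxx * var_obs = 0.9 * 163.37 = 147.033
var_error = var_obs - var_true
var_error = 163.37 - 147.033
var_error = 16.337

16.337


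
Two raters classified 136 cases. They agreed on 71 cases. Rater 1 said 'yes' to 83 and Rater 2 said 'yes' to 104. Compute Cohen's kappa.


P_o = 71/136 = 0.522059
P_e = (83*104 + 53*32) / 18496 = 0.558391
kappa = (P_o - P_e) / (1 - P_e)
kappa = (0.522059 - 0.558391) / (1 - 0.558391)
kappa = -0.0823

-0.0823


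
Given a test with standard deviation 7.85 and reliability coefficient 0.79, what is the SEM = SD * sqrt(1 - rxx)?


SEM = SD * sqrt(1 - rxx)
SEM = 7.85 * sqrt(1 - 0.79)
SEM = 7.85 * sqrt(0.21) = 7.85 * 0.458258
SEM = 3.5973

3.5973


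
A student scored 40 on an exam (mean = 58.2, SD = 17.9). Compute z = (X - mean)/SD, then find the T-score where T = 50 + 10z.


z = (X - mean) / SD = (40 - 58.2) / 17.9
z = -18.2 / 17.9
z = -1.0168
T-score = T = 50 + 10z
Carry z at full precision (z = -18.2 / 17.9) into the conversion:
T-score = 50 + 10 * (-18.2 / 17.9) = 50 + -182 / 17.9
T-score = 50 + -10.1676
T-score = 39.8324

39.8324


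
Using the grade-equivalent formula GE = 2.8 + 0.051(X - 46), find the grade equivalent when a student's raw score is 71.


raw - median = 71 - 46 = 25
slope * diff = 0.051 * 25 = 1.275
GE = 2.8 + 1.275
GE = 4.075

4.075


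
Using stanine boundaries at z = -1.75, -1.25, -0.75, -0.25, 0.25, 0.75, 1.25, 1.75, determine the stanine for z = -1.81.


Stanine boundaries: [-1.75, -1.25, -0.75, -0.25, 0.25, 0.75, 1.25, 1.75]
z = -1.81
Check each boundary:
  z < -1.75
  z < -1.25
  z < -0.75
  z < -0.25
  z < 0.25
  z < 0.75
  z < 1.25
  z < 1.75
Highest qualifying boundary gives stanine = 1

1


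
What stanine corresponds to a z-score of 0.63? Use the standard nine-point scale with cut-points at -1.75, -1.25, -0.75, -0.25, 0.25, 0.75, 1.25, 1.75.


Stanine boundaries: [-1.75, -1.25, -0.75, -0.25, 0.25, 0.75, 1.25, 1.75]
z = 0.63
Check each boundary:
  z >= -1.75 -> could be stanine 2
  z >= -1.25 -> could be stanine 3
  z >= -0.75 -> could be stanine 4
  z >= -0.25 -> could be stanine 5
  z >= 0.25 -> could be stanine 6
  z < 0.75
  z < 1.25
  z < 1.75
Highest qualifying boundary gives stanine = 6

6


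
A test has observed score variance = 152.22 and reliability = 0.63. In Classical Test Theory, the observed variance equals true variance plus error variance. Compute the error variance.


var_true = rxx * var_obs = 0.63 * 152.22 = 95.8986
var_error = var_obs - var_true
var_error = 152.22 - 95.8986
var_error = 56.3214

56.3214


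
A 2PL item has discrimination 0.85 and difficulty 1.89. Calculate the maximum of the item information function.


For 2PL, max info at theta = b = 1.89
I_max = a^2 / 4 = 0.85^2 / 4
= 0.7225 / 4
I_max = 0.1806

0.1806


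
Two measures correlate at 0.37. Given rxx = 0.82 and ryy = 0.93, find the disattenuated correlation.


r_corrected = rxy / sqrt(rxx * ryy)
= 0.37 / sqrt(0.82 * 0.93)
= 0.37 / sqrt(0.7626)
= 0.37 / 0.87327
r_corrected = 0.4237

0.4237


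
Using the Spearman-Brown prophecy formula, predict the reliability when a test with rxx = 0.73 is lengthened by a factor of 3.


r_new = (n * rxx) / (1 + (n-1) * rxx)
r_new = (3 * 0.73) / (1 + 2 * 0.73)
r_new = 2.19 / 2.46
r_new = 0.8902

0.8902


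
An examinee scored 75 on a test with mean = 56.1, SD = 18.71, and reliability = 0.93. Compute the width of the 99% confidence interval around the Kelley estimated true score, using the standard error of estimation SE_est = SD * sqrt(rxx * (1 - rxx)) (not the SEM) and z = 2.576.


True score estimate = 0.93*75 + 0.07*56.1 = 73.677
SE_est = SD * sqrt(rxx * (1 - rxx)) = 18.71 * sqrt(0.93 * 0.07) = 18.71 * sqrt(0.0651) = 4.773801
CI = T_est +/- z * SE_est, so width = 2 * z * SE_est = 2 * 2.576 * 4.773801
Width = 24.5946

24.5946


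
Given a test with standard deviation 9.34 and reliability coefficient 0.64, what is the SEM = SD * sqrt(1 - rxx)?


SEM = SD * sqrt(1 - rxx)
SEM = 9.34 * sqrt(1 - 0.64)
SEM = 9.34 * sqrt(0.36) = 9.34 * 0.6
SEM = 5.604

5.604


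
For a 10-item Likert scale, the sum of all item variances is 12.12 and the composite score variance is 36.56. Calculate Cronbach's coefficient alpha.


alpha = (k/(k-1)) * (1 - sum(si^2)/s_total^2)
= (10/9) * (1 - 12.12/36.56)
alpha = 0.7428

0.7428


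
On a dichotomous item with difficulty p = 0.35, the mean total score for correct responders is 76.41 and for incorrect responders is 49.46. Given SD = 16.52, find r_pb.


q = 1 - p = 0.65
rpb = ((M1 - M0) / SD) * sqrt(p * q)
rpb = ((76.41 - 49.46) / 16.52) * sqrt(0.35 * 0.65)
rpb = 0.7781

0.7781


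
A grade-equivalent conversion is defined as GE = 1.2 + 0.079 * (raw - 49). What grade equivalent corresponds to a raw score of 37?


raw - median = 37 - 49 = -12
slope * diff = 0.079 * -12 = -0.948
GE = 1.2 + -0.948
GE = 0.252

0.252


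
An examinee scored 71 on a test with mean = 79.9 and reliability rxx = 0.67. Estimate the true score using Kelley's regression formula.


T_est = rxx * X + (1 - rxx) * mean
T_est = 0.67 * 71 + 0.33 * 79.9
T_est = 47.57 + 26.367
T_est = 73.937

73.937


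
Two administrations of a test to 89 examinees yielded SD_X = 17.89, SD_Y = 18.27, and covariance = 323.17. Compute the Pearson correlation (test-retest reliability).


r = cov(X,Y) / (SD_X * SD_Y)
r = 323.17 / (17.89 * 18.27)
r = 323.17 / 326.8503
r = 0.9887

0.9887


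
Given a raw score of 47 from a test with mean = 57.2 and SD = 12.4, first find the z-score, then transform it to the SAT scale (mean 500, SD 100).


z = (X - mean) / SD = (47 - 57.2) / 12.4
z = -10.2 / 12.4
z = -0.8226
SAT-scale = SAT = 500 + 100z
Carry z at full precision (z = -10.2 / 12.4) into the conversion:
SAT-scale = 500 + 100 * (-10.2 / 12.4) = 500 + -1020 / 12.4
SAT-scale = 500 + -82.2581
SAT-scale = 417.7419

417.7419


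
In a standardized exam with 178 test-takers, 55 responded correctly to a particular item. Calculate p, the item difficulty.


Item difficulty p = number correct / total examinees
p = 55 / 178
p = 0.309

0.309


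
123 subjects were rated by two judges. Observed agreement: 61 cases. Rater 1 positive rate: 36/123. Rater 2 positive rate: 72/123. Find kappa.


P_o = 61/123 = 0.495935
P_e = (36*72 + 87*51) / 15129 = 0.464604
kappa = (P_o - P_e) / (1 - P_e)
kappa = (0.495935 - 0.464604) / (1 - 0.464604)
kappa = 0.0585

0.0585


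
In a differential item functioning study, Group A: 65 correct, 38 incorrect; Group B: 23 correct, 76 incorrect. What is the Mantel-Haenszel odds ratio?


Odds_A = 65/38 = 1.7105
Odds_B = 23/76 = 0.3026
OR = Odds_A / Odds_B = 1.7105 / 0.3026
Exactly, OR = (65 * 76) / (38 * 23) = 4940 / 874
OR = 5.6522

5.6522


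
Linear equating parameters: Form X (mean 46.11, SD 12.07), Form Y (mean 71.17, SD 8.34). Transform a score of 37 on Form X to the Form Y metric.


slope = SD_Y / SD_X = 8.34 / 12.07 ~ 0.691
intercept = mean_Y - slope * mean_X = 71.17 - (8.34 / 12.07) * 46.11 ~ 39.3094
Y = slope * X + intercept. To avoid rounding drift from the rounded slope/intercept, evaluate the equivalent form Y = mean_Y + SD_Y * (X - mean_X) / SD_X at full precision:
Y = 71.17 + 8.34 * (37 - 46.11) / 12.07
Y = 71.17 - 8.34 * 9.11 / 12.07
Y = 71.17 - 75.9774 / 12.07
Y = 71.17 - 6.2947
Y = 64.8753

64.8753


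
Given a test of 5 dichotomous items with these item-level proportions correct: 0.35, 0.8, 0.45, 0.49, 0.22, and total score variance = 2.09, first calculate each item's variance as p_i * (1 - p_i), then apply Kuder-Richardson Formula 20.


For each item, compute p_i * q_i:
  Item 1: 0.35 * 0.65 = 0.2275
  Item 2: 0.8 * 0.2 = 0.16
  Item 3: 0.45 * 0.55 = 0.2475
  Item 4: 0.49 * 0.51 = 0.2499
  Item 5: 0.22 * 0.78 = 0.1716
Sum(p_i * q_i) = 0.2275 + 0.16 + 0.2475 + 0.2499 + 0.1716 = 1.0565
KR-20 = (k/(k-1)) * (1 - Sum(p_i*q_i) / Var_total)
= (5/4) * (1 - 1.0565/2.09)
= 1.25 * 0.4945
KR-20 = 0.6181

0.6181


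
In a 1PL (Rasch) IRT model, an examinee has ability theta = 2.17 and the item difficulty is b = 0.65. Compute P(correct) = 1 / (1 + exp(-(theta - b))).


theta - b = 2.17 - 0.65 = 1.52
exp(-(theta - b)) = exp(-1.52) = 0.2187
P = 1 / (1 + 0.2187)
P = 0.8205

0.8205


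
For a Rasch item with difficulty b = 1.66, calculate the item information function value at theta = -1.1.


P = 1/(1+exp(-(-1.1-1.66))) = 0.0595
I = P*(1-P) = 0.0595 * 0.9405
I = 0.056

0.056


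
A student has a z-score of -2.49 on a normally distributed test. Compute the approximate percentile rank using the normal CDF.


CDF(z) = 0.5 * (1 + erf(z/sqrt(2)))
erf(-1.7607) = -0.9872
CDF = 0.0064
Percentile rank = 0.0064 * 100 = 0.64

0.64


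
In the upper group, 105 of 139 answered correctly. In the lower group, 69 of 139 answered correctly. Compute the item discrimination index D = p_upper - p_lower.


p_upper = 105/139 = 0.7554
p_lower = 69/139 = 0.4964
D = 0.7554 - 0.4964 = 0.259

0.259


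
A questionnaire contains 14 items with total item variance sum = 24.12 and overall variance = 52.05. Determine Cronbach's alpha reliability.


alpha = (k/(k-1)) * (1 - sum(si^2)/s_total^2)
= (14/13) * (1 - 24.12/52.05)
alpha = 0.5779

0.5779


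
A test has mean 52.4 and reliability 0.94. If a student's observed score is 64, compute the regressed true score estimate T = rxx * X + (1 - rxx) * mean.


T_est = rxx * X + (1 - rxx) * mean
T_est = 0.94 * 64 + 0.06 * 52.4
T_est = 60.16 + 3.144
T_est = 63.304

63.304


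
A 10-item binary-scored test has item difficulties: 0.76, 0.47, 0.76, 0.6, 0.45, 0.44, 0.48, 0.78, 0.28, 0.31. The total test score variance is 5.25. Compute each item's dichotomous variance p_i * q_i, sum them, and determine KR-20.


For each item, compute p_i * q_i:
  Item 1: 0.76 * 0.24 = 0.1824
  Item 2: 0.47 * 0.53 = 0.2491
  Item 3: 0.76 * 0.24 = 0.1824
  Item 4: 0.6 * 0.4 = 0.24
  Item 5: 0.45 * 0.55 = 0.2475
  Item 6: 0.44 * 0.56 = 0.2464
  Item 7: 0.48 * 0.52 = 0.2496
  Item 8: 0.78 * 0.22 = 0.1716
  Item 9: 0.28 * 0.72 = 0.2016
  Item 10: 0.31 * 0.69 = 0.2139
Sum(p_i * q_i) = 0.1824 + 0.2491 + 0.1824 + 0.24 + 0.2475 + 0.2464 + 0.2496 + 0.1716 + 0.2016 + 0.2139 = 2.1845
KR-20 = (k/(k-1)) * (1 - Sum(p_i*q_i) / Var_total)
= (10/9) * (1 - 2.1845/5.25)
= 1.1111 * 0.5839
KR-20 = 0.6488

0.6488


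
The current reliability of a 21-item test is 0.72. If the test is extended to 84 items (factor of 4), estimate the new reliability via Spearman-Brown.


r_new = (n * rxx) / (1 + (n-1) * rxx)
r_new = (4 * 0.72) / (1 + 3 * 0.72)
r_new = 2.88 / 3.16
r_new = 0.9114

0.9114


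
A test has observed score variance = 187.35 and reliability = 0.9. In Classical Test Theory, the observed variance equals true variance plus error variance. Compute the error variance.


var_true = rxx * var_obs = 0.9 * 187.35 = 168.615
var_error = var_obs - var_true
var_error = 187.35 - 168.615
var_error = 18.735

18.735


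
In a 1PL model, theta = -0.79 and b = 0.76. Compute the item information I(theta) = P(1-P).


P = 1/(1+exp(-(-0.79-0.76))) = 0.1751
I = P*(1-P) = 0.1751 * 0.8249
I = 0.1444

0.1444


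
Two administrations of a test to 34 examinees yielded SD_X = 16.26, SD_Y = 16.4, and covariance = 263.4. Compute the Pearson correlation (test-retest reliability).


r = cov(X,Y) / (SD_X * SD_Y)
r = 263.4 / (16.26 * 16.4)
r = 263.4 / 266.664
r = 0.9878

0.9878


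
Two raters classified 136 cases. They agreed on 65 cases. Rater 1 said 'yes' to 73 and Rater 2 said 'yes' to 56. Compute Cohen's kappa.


P_o = 65/136 = 0.477941
P_e = (73*56 + 63*80) / 18496 = 0.493512
kappa = (P_o - P_e) / (1 - P_e)
kappa = (0.477941 - 0.493512) / (1 - 0.493512)
kappa = -0.0307

-0.0307


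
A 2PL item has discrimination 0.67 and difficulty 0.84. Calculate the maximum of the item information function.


For 2PL, max info at theta = b = 0.84
I_max = a^2 / 4 = 0.67^2 / 4
= 0.4489 / 4
I_max = 0.1122

0.1122


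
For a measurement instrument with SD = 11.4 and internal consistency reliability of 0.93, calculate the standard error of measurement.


SEM = SD * sqrt(1 - rxx)
SEM = 11.4 * sqrt(1 - 0.93)
SEM = 11.4 * sqrt(0.07) = 11.4 * 0.264575
SEM = 3.0162

3.0162


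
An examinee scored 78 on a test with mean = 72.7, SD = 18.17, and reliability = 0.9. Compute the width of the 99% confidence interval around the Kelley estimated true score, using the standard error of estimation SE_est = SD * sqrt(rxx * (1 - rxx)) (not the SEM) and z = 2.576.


True score estimate = 0.9*78 + 0.1*72.7 = 77.47
SE_est = SD * sqrt(rxx * (1 - rxx)) = 18.17 * sqrt(0.9 * 0.1) = 18.17 * sqrt(0.09) = 5.451
CI = T_est +/- z * SE_est, so width = 2 * z * SE_est = 2 * 2.576 * 5.451
Width = 28.0836

28.0836


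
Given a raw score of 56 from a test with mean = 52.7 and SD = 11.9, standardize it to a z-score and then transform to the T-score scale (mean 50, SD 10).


z = (X - mean) / SD = (56 - 52.7) / 11.9
z = 3.3 / 11.9
z = 0.2773
T-score = T = 50 + 10z
Carry z at full precision (z = 3.3 / 11.9) into the conversion:
T-score = 50 + 10 * (3.3 / 11.9) = 50 + 33 / 11.9
T-score = 50 + 2.7731
T-score = 52.7731

52.7731


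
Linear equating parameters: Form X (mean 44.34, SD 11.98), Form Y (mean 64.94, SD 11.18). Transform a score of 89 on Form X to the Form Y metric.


slope = SD_Y / SD_X = 11.18 / 11.98 ~ 0.9332
intercept = mean_Y - slope * mean_X = 64.94 - (11.18 / 11.98) * 44.34 ~ 23.5609
Y = slope * X + intercept. To avoid rounding drift from the rounded slope/intercept, evaluate the equivalent form Y = mean_Y + SD_Y * (X - mean_X) / SD_X at full precision:
Y = 64.94 + 11.18 * (89 - 44.34) / 11.98
Y = 64.94 + 11.18 * 44.66 / 11.98
Y = 64.94 + 499.2988 / 11.98
Y = 64.94 + 41.6777
Y = 106.6177

106.6177


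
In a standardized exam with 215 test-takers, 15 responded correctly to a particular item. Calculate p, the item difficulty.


Item difficulty p = number correct / total examinees
p = 15 / 215
p = 0.0698

0.0698


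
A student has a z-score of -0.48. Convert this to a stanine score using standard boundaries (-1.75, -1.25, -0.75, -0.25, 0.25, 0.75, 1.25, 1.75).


Stanine boundaries: [-1.75, -1.25, -0.75, -0.25, 0.25, 0.75, 1.25, 1.75]
z = -0.48
Check each boundary:
  z >= -1.75 -> could be stanine 2
  z >= -1.25 -> could be stanine 3
  z >= -0.75 -> could be stanine 4
  z < -0.25
  z < 0.25
  z < 0.75
  z < 1.25
  z < 1.75
Highest qualifying boundary gives stanine = 4

4


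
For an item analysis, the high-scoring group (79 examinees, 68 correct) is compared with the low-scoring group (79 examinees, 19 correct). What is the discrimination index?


p_upper = 68/79 = 0.8608
p_lower = 19/79 = 0.2405
D = 0.8608 - 0.2405 = 0.6203

0.6203


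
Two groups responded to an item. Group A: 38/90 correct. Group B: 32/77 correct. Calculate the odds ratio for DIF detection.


Odds_A = 38/52 = 0.7308
Odds_B = 32/45 = 0.7111
OR = Odds_A / Odds_B = 0.7308 / 0.7111
Exactly, OR = (38 * 45) / (52 * 32) = 1710 / 1664
OR = 1.0276

1.0276


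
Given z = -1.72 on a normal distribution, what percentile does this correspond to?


CDF(z) = 0.5 * (1 + erf(z/sqrt(2)))
erf(-1.2162) = -0.9146
CDF = 0.0427
Percentile rank = 0.0427 * 100 = 4.27

4.27


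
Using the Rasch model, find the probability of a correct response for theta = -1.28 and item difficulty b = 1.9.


theta - b = -1.28 - 1.9 = -3.18
exp(-(theta - b)) = exp(3.18) = 24.0468
P = 1 / (1 + 24.0468)
P = 0.0399

0.0399


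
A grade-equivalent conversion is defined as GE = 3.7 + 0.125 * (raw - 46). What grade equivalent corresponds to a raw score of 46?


raw - median = 46 - 46 = 0
slope * diff = 0.125 * 0 = 0.0
GE = 3.7 + 0.0
GE = 3.7

3.7
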